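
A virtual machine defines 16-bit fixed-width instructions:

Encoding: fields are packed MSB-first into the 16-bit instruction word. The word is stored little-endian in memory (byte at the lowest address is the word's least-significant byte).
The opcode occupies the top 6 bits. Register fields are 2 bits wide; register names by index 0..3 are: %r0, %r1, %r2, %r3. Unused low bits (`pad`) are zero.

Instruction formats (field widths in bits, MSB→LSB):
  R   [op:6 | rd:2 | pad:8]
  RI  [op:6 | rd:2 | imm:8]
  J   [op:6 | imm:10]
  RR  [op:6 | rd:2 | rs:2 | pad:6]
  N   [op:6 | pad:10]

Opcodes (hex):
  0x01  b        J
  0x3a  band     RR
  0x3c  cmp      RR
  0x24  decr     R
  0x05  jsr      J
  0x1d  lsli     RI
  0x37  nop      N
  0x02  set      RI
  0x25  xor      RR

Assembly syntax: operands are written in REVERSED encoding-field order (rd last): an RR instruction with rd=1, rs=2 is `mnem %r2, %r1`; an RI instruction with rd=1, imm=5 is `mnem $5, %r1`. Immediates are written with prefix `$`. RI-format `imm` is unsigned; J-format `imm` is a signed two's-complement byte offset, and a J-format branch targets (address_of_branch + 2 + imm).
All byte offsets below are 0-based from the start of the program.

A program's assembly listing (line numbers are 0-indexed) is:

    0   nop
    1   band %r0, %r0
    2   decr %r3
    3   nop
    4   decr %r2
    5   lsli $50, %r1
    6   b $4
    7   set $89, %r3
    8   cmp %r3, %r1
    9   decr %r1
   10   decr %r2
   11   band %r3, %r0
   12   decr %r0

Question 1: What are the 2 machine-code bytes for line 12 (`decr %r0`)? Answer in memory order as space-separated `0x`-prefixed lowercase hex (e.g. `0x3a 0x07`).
12. decr fields op=0x24:6|rd=0:2|pad=0:8 → word 9000h → 00 90

0x00 0x90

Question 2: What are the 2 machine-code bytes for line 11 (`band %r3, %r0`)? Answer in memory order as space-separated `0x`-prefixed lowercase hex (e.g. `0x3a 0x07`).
L11: band op=0x3a:6|rd=0:2|rs=3:2|pad=0:6 ⇒ 0xe8c0 ⇒ little c0 e8

0xc0 0xe8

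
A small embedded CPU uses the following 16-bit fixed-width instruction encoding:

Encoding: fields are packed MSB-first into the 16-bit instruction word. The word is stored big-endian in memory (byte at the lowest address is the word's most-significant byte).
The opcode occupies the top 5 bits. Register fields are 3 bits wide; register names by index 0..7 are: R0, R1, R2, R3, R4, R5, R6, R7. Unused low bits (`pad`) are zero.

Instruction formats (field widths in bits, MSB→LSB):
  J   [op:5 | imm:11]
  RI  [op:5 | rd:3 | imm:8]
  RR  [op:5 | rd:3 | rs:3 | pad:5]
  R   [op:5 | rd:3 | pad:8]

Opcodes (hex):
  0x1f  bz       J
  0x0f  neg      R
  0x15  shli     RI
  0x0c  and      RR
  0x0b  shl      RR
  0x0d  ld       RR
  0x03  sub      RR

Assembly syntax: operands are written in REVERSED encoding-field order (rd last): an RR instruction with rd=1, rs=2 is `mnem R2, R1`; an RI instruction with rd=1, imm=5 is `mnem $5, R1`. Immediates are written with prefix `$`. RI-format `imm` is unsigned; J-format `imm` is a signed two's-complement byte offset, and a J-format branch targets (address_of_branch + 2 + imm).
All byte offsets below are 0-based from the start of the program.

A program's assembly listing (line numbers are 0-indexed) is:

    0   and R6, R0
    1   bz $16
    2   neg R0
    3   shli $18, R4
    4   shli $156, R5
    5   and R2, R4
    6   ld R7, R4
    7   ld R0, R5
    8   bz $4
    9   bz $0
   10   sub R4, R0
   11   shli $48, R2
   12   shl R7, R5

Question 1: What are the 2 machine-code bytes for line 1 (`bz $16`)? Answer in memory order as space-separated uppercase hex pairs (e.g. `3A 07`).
F8 10

line 1 (bz): pack op=0x1f:5|imm=16:11 = 0xf810; big→ f8 10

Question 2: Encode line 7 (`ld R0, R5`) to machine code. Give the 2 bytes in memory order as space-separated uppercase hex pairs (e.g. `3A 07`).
L7: ld op=0xd:5|rd=5:3|rs=0:3|pad=0:5 ⇒ 0x6d00 ⇒ big 6d 00

6D 00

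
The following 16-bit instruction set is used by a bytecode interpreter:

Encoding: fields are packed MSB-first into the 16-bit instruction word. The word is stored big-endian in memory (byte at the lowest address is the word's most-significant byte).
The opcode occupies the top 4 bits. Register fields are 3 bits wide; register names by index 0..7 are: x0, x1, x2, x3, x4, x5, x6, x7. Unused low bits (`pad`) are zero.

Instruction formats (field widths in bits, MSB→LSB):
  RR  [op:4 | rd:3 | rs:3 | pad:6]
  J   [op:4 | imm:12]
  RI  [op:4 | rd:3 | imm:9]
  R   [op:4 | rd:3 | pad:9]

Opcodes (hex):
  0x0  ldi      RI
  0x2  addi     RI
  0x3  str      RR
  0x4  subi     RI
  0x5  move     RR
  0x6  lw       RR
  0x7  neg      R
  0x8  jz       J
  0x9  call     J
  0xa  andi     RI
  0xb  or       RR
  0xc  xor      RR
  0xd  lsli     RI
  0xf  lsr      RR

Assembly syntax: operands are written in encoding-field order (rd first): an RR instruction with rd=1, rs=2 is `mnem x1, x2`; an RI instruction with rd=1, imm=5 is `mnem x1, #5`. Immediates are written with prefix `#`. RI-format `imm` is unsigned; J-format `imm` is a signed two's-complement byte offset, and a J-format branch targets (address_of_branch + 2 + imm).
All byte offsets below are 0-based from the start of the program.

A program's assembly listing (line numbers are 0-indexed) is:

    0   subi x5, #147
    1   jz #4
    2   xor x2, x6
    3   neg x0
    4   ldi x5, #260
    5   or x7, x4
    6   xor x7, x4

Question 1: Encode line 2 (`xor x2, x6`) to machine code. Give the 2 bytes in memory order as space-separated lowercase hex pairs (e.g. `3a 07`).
c5 80

L2: xor op=0xc:4|rd=2:3|rs=6:3|pad=0:6 ⇒ 0xc580 ⇒ big c5 80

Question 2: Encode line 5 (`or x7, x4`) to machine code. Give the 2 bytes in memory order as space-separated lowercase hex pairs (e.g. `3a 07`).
bf 00

5. or fields op=0xb:4|rd=7:3|rs=4:3|pad=0:6 → word bf00h → bf 00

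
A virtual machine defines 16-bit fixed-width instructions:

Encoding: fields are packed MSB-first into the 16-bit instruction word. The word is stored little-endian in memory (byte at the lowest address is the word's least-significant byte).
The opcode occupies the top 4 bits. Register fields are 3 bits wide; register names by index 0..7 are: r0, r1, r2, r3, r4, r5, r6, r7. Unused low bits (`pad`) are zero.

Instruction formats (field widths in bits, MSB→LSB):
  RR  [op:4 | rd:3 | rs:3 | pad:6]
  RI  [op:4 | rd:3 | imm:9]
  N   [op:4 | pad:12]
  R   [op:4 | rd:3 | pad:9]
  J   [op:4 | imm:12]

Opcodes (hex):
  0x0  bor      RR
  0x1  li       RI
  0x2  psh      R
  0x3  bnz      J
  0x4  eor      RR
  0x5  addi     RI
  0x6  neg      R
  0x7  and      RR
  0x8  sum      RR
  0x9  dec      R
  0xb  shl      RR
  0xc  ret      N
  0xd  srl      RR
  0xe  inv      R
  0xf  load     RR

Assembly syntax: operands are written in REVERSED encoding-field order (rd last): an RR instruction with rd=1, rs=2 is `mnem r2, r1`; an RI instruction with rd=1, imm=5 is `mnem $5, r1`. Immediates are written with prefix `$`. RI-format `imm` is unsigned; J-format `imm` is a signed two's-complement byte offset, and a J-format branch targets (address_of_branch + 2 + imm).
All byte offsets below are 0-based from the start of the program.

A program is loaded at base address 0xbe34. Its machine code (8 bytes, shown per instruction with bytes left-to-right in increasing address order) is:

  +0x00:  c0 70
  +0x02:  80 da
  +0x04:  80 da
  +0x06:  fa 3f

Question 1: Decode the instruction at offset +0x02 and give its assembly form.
off 0x02: read 80 da as little → 0xda80
  op=0xda80>>12=0xd ⇒ srl (RR)
  rd@[11:9]=0x5 ⇒ r5
  rs@[8:6]=0x2 ⇒ r2

srl r2, r5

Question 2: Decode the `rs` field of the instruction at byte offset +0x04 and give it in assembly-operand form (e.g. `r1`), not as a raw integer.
@+04  little-endian(80 da) = 0xda80
  top 4b → 0xd → srl [RR]
  rd@[11:9]=0x5 ⇒ r5
  rs@[8:6]=0x2 ⇒ r2

r2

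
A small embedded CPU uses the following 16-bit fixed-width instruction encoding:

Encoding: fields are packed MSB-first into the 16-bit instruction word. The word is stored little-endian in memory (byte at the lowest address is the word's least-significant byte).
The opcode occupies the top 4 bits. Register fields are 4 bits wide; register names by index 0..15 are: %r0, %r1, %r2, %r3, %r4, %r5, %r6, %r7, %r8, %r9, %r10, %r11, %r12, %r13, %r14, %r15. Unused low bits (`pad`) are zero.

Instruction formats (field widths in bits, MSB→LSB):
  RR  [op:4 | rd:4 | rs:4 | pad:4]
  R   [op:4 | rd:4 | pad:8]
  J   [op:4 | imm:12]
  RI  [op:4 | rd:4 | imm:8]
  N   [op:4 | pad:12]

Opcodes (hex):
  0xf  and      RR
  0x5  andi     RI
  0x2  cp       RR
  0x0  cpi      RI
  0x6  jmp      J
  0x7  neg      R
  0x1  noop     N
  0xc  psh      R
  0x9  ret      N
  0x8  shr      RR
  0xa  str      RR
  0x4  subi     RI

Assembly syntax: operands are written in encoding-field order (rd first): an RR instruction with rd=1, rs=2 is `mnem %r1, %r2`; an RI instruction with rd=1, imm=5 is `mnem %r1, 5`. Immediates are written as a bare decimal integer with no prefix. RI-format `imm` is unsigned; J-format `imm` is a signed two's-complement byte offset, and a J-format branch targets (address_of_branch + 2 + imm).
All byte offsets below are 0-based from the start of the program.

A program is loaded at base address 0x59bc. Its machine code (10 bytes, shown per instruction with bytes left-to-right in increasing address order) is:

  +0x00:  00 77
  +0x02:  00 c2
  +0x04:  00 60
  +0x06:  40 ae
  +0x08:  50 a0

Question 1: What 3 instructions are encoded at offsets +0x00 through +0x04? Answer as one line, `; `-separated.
[00] 00 77 → 0x7700
  top 4b → 0x7 → neg [R]
  [11:8] rd=7 = %r7
[02] 00 c2 → 0xc200
  top 4b → 0xc → psh [R]
  [11:8] rd=2 = %r2
[04] 00 60 → 0x6000
  top 4b → 0x6 → jmp [J]
  [11:0] imm=0 = 0

neg %r7; psh %r2; jmp 0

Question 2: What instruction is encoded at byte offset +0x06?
str %r14, %r4

@+06  little-endian(40 ae) = 0xae40
  op=0xae40>>12=0xa ⇒ str (RR)
  rd@[11:8]=0xe ⇒ %r14
  rs@[7:4]=0x4 ⇒ %r4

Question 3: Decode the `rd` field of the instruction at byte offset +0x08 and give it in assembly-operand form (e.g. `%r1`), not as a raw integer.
%r0

off 0x08: read 50 a0 as little → 0xa050
  opcode bits[15:12]=0xa: str/RR
  [11:8] rd=0 = %r0
  [7:4] rs=5 = %r5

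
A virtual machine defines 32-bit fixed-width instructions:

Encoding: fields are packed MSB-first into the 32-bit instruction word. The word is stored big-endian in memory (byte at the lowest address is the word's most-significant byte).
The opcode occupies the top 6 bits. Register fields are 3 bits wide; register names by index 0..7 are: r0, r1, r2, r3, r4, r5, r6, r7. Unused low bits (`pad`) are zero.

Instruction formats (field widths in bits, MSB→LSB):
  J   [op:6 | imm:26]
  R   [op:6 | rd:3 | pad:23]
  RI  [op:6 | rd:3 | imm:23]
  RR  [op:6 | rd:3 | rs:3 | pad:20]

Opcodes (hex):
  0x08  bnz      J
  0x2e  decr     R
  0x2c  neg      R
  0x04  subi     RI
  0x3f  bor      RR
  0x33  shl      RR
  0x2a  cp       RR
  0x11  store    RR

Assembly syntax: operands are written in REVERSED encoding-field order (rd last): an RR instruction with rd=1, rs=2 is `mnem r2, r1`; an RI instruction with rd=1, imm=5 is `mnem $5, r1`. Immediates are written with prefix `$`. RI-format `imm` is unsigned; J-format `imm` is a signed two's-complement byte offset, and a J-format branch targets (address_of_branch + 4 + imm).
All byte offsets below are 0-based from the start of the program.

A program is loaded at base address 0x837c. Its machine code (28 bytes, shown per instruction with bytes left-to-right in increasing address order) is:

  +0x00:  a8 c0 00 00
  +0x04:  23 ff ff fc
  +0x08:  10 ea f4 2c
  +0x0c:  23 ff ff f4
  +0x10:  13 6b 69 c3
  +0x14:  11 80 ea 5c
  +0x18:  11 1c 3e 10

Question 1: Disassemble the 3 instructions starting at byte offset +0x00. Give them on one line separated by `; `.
cp r4, r1; bnz $-4; subi $7009324, r1

[00] a8 c0 00 00 → 0xa8c00000
  top 6b → 0x2a → cp [RR]
  rd@[25:23]=0x1 ⇒ r1
  rs@[22:20]=0x4 ⇒ r4
[04] 23 ff ff fc → 0x23fffffc
  top 6b → 0x8 → bnz [J]
  imm@[25:0]=0x3fffffc (s26→-4) ⇒ $-4
[08] 10 ea f4 2c → 0x10eaf42c
  top 6b → 0x4 → subi [RI]
  rd@[25:23]=0x1 ⇒ r1
  imm@[22:0]=0x6af42c ⇒ $7009324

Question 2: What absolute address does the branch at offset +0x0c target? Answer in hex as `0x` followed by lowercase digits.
0x8380

[0c] 23 ff ff f4 → 0x23fffff4
  top 6b → 0x8 → bnz [J]
  imm: (w>>0)&0x3ffffff=0x3fffff4 (s26→-12) → $-12
  target = base 0x837c + off 0x0c + 4 + imm -12 = 0x8380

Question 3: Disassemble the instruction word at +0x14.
off 0x14: read 11 80 ea 5c as big → 0x1180ea5c
  top 6b → 0x4 → subi [RI]
  [25:23] rd=3 = r3
  [22:0] imm=59996 = $59996

subi $59996, r3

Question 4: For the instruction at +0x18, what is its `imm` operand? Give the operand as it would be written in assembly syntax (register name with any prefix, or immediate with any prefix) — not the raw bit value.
$1850896

@+18  big-endian(11 1c 3e 10) = 0x111c3e10
  top 6b → 0x4 → subi [RI]
  rd: (w>>23)&0x7=0x2 → r2
  imm: (w>>0)&0x7fffff=0x1c3e10 → $1850896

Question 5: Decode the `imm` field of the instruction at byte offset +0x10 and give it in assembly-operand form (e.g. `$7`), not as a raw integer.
$7039427

off 0x10: read 13 6b 69 c3 as big → 0x136b69c3
  opcode bits[31:26]=0x4: subi/RI
  rd: (w>>23)&0x7=0x6 → r6
  imm: (w>>0)&0x7fffff=0x6b69c3 → $7039427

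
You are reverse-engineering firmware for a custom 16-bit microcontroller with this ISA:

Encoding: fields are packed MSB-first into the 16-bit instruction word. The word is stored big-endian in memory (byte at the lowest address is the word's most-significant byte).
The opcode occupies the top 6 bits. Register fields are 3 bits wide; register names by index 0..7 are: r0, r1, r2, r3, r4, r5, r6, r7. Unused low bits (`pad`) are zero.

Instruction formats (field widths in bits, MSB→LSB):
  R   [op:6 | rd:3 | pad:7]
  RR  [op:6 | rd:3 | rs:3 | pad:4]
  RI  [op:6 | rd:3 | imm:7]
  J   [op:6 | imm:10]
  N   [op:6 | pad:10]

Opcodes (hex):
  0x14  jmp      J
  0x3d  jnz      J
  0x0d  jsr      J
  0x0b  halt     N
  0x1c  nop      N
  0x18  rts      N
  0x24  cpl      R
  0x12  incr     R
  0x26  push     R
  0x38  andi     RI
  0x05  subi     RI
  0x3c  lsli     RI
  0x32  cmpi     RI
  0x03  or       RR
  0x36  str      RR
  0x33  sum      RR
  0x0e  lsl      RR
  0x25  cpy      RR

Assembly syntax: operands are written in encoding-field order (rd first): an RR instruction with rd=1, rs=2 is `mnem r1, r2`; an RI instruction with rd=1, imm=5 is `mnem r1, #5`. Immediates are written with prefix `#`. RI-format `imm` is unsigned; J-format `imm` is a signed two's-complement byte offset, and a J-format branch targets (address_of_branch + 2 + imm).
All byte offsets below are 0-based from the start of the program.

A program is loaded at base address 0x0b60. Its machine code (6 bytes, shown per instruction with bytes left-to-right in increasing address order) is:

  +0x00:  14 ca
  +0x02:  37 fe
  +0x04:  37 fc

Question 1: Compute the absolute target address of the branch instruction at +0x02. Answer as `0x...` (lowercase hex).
@+02  big-endian(37 fe) = 0x37fe
  op=0x37fe>>10=0xd ⇒ jsr (J)
  [9:0] imm=1022 (s10→-2) = #-2
  target = base 0x0b60 + off 0x02 + 2 + imm -2 = 0x0b62

0x0b62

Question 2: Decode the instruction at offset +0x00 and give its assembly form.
subi r1, #74

[00] 14 ca → 0x14ca
  opcode bits[15:10]=0x5: subi/RI
  rd: (w>>7)&0x7=0x1 → r1
  imm: (w>>0)&0x7f=0x4a → #74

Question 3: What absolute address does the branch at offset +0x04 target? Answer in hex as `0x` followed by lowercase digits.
0x0b62

@+04  big-endian(37 fc) = 0x37fc
  op=0x37fc>>10=0xd ⇒ jsr (J)
  imm@[9:0]=0x3fc (s10→-4) ⇒ #-4
  target = base 0x0b60 + off 0x04 + 2 + imm -4 = 0x0b62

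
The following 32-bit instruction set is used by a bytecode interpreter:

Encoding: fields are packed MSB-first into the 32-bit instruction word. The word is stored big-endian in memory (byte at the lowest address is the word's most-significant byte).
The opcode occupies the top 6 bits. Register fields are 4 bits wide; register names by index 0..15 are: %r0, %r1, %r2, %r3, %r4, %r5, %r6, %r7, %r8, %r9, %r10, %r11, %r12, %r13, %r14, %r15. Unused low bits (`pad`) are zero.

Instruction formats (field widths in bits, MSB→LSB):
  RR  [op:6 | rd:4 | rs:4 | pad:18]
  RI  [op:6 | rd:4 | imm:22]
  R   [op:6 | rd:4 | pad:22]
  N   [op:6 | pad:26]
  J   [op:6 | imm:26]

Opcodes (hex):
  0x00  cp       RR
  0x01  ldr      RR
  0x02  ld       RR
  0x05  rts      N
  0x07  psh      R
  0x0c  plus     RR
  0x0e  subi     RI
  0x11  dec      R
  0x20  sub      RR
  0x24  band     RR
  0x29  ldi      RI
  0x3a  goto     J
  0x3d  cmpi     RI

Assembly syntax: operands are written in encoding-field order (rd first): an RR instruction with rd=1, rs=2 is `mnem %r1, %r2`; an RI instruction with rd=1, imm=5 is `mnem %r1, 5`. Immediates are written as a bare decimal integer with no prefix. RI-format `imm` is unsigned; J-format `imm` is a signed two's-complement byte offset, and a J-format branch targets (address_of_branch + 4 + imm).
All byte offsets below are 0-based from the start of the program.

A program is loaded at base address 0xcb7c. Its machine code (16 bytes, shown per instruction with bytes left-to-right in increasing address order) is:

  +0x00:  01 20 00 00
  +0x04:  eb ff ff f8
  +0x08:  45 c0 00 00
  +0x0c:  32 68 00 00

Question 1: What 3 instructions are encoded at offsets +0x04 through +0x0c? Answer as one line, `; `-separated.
[04] eb ff ff f8 → 0xebfffff8
  opcode bits[31:26]=0x3a: goto/J
  imm: (w>>0)&0x3ffffff=0x3fffff8 (s26→-8) → -8
[08] 45 c0 00 00 → 0x45c00000
  opcode bits[31:26]=0x11: dec/R
  rd: (w>>22)&0xf=0x7 → %r7
[0c] 32 68 00 00 → 0x32680000
  opcode bits[31:26]=0xc: plus/RR
  rd: (w>>22)&0xf=0x9 → %r9
  rs: (w>>18)&0xf=0xa → %r10

goto -8; dec %r7; plus %r9, %r10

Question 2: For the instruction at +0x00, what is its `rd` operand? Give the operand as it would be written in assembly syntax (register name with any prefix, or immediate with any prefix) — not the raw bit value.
@+00  big-endian(01 20 00 00) = 0x01200000
  op=0x01200000>>26=0x0 ⇒ cp (RR)
  [25:22] rd=4 = %r4
  [21:18] rs=8 = %r8

%r4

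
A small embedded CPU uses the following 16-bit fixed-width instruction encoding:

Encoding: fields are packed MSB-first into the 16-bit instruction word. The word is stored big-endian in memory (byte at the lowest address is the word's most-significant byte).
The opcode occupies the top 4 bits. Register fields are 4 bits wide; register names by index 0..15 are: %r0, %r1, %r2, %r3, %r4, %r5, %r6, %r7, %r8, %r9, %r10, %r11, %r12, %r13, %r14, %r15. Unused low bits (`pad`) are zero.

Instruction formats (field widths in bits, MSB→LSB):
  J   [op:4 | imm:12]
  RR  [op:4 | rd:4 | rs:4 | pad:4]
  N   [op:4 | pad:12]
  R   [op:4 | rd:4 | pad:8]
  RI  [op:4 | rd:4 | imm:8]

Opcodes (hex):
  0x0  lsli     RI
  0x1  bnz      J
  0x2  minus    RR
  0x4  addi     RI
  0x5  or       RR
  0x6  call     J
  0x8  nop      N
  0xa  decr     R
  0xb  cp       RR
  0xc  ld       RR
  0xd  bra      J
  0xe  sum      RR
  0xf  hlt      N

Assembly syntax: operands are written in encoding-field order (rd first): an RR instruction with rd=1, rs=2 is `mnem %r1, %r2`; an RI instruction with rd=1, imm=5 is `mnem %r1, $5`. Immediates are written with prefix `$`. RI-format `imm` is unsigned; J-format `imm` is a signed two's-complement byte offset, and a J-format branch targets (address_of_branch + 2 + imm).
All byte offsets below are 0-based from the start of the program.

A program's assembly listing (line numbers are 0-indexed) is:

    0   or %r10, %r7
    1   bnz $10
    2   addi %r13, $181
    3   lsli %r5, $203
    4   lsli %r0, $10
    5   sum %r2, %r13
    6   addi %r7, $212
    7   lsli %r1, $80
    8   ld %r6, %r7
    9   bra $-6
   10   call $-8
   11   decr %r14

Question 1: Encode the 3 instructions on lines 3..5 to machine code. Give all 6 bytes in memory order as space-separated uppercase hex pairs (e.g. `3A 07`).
L3: lsli op=0x0:4|rd=5:4|imm=203:8 ⇒ 0x05cb ⇒ big 05 cb
L4: lsli op=0x0:4|rd=0:4|imm=10:8 ⇒ 0x000a ⇒ big 00 0a
L5: sum op=0xe:4|rd=2:4|rs=13:4|pad=0:4 ⇒ 0xe2d0 ⇒ big e2 d0

05 CB 00 0A E2 D0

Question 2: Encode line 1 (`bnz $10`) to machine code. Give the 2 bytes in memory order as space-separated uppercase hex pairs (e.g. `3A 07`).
10 0A

1. bnz fields op=0x1:4|imm=10:12 → word 100ah → 10 0a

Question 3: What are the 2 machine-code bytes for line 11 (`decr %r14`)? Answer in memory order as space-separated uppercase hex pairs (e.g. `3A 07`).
AE 00

L11: decr op=0xa:4|rd=14:4|pad=0:8 ⇒ 0xae00 ⇒ big ae 00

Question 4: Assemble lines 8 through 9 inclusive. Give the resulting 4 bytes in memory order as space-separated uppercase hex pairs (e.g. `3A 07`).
line 8 (ld): pack op=0xc:4|rd=6:4|rs=7:4|pad=0:4 = 0xc670; big→ c6 70
line 9 (bra): pack op=0xd:4|imm=-6:12 = 0xdffa; big→ df fa

C6 70 DF FA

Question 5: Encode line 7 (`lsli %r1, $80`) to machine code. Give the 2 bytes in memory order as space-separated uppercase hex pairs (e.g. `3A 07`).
line 7 (lsli): pack op=0x0:4|rd=1:4|imm=80:8 = 0x0150; big→ 01 50

01 50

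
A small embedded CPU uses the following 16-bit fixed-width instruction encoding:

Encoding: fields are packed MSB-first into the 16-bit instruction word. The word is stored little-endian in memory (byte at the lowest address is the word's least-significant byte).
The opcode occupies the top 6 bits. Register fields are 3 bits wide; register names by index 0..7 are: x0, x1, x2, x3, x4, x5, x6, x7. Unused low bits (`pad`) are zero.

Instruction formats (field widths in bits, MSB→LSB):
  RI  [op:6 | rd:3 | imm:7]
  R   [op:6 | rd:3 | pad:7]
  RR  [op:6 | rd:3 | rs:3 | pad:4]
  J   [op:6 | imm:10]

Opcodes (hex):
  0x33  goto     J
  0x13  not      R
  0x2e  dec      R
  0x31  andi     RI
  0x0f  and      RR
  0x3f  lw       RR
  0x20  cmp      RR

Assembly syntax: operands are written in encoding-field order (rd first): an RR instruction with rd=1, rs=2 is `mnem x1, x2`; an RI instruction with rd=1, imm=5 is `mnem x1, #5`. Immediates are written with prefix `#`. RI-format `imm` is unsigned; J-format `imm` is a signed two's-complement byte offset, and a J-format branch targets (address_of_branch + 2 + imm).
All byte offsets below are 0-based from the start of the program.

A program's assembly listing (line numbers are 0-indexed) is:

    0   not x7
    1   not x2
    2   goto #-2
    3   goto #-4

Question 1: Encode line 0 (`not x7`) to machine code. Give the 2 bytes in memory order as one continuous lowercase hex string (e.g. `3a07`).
804f

L0: not op=0x13:6|rd=7:3|pad=0:7 ⇒ 0x4f80 ⇒ little 80 4f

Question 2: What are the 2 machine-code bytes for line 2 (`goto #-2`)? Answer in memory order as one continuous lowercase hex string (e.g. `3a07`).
fecf

line 2 (goto): pack op=0x33:6|imm=-2:10 = 0xcffe; little→ fe cf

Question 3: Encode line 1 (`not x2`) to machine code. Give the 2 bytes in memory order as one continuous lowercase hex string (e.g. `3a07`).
004d

line 1 (not): pack op=0x13:6|rd=2:3|pad=0:7 = 0x4d00; little→ 00 4d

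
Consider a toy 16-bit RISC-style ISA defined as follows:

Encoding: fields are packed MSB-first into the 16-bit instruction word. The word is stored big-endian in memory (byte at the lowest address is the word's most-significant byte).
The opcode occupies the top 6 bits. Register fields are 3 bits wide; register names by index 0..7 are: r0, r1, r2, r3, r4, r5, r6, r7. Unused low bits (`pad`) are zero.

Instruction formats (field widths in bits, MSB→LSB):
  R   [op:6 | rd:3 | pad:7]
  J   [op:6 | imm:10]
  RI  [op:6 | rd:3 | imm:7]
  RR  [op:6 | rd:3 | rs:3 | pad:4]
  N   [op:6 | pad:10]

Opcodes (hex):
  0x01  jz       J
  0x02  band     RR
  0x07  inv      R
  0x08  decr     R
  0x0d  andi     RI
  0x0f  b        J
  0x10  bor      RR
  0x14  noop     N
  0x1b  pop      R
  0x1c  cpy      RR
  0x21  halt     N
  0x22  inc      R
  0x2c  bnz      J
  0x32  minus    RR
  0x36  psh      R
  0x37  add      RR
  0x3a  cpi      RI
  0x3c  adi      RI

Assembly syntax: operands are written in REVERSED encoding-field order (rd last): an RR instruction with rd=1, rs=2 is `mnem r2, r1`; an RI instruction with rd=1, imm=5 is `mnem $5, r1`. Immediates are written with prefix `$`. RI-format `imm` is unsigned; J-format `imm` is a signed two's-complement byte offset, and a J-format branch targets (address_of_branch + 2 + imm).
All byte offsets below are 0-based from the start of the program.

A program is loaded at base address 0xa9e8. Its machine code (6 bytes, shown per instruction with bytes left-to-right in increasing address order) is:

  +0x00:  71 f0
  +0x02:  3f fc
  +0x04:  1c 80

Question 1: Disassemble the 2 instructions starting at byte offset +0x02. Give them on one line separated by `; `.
[02] 3f fc → 0x3ffc
  op=0x3ffc>>10=0xf ⇒ b (J)
  imm: (w>>0)&0x3ff=0x3fc (s10→-4) → $-4
[04] 1c 80 → 0x1c80
  op=0x1c80>>10=0x7 ⇒ inv (R)
  rd: (w>>7)&0x7=0x1 → r1

b $-4; inv r1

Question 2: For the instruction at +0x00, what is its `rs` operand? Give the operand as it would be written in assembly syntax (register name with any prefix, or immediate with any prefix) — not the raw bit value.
r7

+0x00: 71 f0 ⇒ word 0x71f0 (big)
  top 6b → 0x1c → cpy [RR]
  [9:7] rd=3 = r3
  [6:4] rs=7 = r7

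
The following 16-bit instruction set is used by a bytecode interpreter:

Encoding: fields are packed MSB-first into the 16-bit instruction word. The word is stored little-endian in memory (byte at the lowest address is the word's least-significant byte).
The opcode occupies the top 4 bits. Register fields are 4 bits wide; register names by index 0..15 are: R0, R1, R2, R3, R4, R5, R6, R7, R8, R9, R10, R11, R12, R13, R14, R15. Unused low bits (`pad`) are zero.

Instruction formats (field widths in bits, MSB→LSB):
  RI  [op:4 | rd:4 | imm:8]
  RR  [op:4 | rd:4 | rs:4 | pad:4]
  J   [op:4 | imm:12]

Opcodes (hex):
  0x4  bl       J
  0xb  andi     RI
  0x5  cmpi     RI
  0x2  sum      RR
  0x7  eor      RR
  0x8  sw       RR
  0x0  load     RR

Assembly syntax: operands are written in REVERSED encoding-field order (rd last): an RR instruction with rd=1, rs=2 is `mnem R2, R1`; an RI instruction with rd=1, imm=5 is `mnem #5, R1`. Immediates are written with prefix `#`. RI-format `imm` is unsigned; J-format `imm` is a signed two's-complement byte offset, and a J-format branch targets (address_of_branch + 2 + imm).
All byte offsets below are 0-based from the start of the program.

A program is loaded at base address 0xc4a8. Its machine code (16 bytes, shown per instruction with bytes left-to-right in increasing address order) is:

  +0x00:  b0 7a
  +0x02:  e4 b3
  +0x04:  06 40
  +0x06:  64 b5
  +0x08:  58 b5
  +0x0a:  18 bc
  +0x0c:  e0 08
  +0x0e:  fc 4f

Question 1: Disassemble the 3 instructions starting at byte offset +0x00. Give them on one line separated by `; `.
off 0x00: read b0 7a as little → 0x7ab0
  top 4b → 0x7 → eor [RR]
  [11:8] rd=10 = R10
  [7:4] rs=11 = R11
off 0x02: read e4 b3 as little → 0xb3e4
  top 4b → 0xb → andi [RI]
  [11:8] rd=3 = R3
  [7:0] imm=228 = #228
off 0x04: read 06 40 as little → 0x4006
  top 4b → 0x4 → bl [J]
  [11:0] imm=6 = #6

eor R11, R10; andi #228, R3; bl #6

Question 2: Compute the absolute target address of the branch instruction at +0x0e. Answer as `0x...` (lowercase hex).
0xc4b4

+0x0e: fc 4f ⇒ word 0x4ffc (little)
  top 4b → 0x4 → bl [J]
  imm: (w>>0)&0xfff=0xffc (s12→-4) → #-4
  target = base 0xc4a8 + off 0x0e + 2 + imm -4 = 0xc4b4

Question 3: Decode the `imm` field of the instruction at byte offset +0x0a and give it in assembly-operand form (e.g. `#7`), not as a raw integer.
+0x0a: 18 bc ⇒ word 0xbc18 (little)
  top 4b → 0xb → andi [RI]
  rd: (w>>8)&0xf=0xc → R12
  imm: (w>>0)&0xff=0x18 → #24

#24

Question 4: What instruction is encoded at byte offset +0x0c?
off 0x0c: read e0 08 as little → 0x08e0
  op=0x08e0>>12=0x0 ⇒ load (RR)
  rd: (w>>8)&0xf=0x8 → R8
  rs: (w>>4)&0xf=0xe → R14

load R14, R8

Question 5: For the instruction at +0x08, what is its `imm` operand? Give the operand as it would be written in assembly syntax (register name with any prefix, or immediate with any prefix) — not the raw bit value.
@+08  little-endian(58 b5) = 0xb558
  op=0xb558>>12=0xb ⇒ andi (RI)
  [11:8] rd=5 = R5
  [7:0] imm=88 = #88

#88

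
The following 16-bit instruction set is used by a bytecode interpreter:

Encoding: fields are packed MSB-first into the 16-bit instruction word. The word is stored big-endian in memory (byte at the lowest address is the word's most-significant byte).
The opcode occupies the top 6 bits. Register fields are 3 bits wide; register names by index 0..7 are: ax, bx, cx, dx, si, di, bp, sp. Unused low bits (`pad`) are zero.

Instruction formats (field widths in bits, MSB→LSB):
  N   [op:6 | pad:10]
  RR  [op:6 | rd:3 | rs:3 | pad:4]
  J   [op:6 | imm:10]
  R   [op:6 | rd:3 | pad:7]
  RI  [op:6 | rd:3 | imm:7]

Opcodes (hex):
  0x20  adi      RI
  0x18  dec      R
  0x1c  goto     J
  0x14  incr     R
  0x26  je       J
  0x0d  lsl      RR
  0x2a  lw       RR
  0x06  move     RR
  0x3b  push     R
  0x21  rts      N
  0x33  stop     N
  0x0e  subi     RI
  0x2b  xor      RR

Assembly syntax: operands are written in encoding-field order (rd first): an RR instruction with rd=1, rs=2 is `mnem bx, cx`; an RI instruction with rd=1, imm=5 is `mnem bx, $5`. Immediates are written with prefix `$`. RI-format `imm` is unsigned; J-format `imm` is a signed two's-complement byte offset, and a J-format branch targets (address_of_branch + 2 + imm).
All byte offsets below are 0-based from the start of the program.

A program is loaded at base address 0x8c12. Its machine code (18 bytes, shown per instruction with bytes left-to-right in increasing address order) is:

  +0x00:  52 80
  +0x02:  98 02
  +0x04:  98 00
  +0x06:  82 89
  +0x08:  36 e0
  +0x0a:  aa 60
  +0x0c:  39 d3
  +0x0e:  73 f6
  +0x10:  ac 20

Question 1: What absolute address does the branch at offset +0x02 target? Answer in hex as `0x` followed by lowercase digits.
+0x02: 98 02 ⇒ word 0x9802 (big)
  op=0x9802>>10=0x26 ⇒ je (J)
  imm@[9:0]=0x2 ⇒ $2
  target = base 0x8c12 + off 0x02 + 2 + imm 2 = 0x8c18

0x8c18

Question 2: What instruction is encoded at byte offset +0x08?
lsl di, bp

off 0x08: read 36 e0 as big → 0x36e0
  opcode bits[15:10]=0xd: lsl/RR
  [9:7] rd=5 = di
  [6:4] rs=6 = bp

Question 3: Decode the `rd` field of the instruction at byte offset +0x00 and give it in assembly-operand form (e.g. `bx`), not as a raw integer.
di

+0x00: 52 80 ⇒ word 0x5280 (big)
  op=0x5280>>10=0x14 ⇒ incr (R)
  [9:7] rd=5 = di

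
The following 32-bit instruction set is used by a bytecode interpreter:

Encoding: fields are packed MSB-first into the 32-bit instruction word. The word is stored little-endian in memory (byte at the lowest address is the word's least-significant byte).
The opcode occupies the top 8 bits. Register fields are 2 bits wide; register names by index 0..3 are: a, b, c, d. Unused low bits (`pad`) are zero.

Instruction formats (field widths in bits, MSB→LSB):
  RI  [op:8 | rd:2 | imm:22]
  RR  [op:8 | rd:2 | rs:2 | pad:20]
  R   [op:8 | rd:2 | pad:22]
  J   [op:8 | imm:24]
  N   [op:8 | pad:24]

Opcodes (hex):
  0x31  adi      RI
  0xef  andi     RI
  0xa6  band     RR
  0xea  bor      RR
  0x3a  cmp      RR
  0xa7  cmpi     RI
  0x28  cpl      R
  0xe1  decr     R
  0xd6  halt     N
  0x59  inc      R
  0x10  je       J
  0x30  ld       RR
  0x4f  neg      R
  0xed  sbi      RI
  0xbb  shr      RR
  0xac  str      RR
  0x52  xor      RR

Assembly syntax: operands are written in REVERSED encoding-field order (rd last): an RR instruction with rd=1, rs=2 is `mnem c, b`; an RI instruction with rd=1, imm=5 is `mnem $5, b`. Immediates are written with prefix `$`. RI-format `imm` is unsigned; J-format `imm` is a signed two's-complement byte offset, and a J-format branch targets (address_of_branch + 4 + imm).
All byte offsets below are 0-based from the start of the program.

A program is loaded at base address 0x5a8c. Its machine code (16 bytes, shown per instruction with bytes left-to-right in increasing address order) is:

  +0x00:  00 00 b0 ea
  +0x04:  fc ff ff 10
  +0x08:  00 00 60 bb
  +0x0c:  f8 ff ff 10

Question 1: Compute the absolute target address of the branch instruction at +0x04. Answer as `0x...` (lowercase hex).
@+04  little-endian(fc ff ff 10) = 0x10fffffc
  opcode bits[31:24]=0x10: je/J
  imm@[23:0]=0xfffffc (s24→-4) ⇒ $-4
  target = base 0x5a8c + off 0x04 + 4 + imm -4 = 0x5a90

0x5a90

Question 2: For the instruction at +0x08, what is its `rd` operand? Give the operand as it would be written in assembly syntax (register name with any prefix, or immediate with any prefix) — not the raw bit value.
off 0x08: read 00 00 60 bb as little → 0xbb600000
  top 8b → 0xbb → shr [RR]
  rd: (w>>22)&0x3=0x1 → b
  rs: (w>>20)&0x3=0x2 → c

b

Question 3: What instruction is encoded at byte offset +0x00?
[00] 00 00 b0 ea → 0xeab00000
  opcode bits[31:24]=0xea: bor/RR
  rd@[23:22]=0x2 ⇒ c
  rs@[21:20]=0x3 ⇒ d

bor d, c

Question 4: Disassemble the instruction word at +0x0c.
je $-8

off 0x0c: read f8 ff ff 10 as little → 0x10fffff8
  op=0x10fffff8>>24=0x10 ⇒ je (J)
  [23:0] imm=16777208 (s24→-8) = $-8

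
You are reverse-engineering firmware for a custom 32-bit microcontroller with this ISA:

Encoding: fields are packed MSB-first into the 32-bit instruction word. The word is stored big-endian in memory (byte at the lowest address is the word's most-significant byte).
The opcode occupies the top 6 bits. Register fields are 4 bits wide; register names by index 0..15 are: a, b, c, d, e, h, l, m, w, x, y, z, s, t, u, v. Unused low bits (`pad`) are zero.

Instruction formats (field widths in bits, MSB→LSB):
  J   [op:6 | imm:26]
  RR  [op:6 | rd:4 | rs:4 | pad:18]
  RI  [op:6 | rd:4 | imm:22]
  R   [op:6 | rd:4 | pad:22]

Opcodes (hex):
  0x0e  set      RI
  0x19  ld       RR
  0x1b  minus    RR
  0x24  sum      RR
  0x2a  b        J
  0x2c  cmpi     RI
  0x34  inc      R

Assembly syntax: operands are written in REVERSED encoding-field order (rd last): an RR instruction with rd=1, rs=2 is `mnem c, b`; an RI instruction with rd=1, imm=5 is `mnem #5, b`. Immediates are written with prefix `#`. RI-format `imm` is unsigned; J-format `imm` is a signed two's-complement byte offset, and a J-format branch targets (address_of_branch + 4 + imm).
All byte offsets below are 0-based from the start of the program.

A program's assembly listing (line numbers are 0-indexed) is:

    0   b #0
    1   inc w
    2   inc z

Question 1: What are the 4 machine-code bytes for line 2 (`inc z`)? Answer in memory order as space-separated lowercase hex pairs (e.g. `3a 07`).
line 2 (inc): pack op=0x34:6|rd=11:4|pad=0:22 = 0xd2c00000; big→ d2 c0 00 00

d2 c0 00 00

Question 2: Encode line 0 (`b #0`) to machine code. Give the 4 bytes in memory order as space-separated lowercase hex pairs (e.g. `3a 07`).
a8 00 00 00

line 0 (b): pack op=0x2a:6|imm=0:26 = 0xa8000000; big→ a8 00 00 00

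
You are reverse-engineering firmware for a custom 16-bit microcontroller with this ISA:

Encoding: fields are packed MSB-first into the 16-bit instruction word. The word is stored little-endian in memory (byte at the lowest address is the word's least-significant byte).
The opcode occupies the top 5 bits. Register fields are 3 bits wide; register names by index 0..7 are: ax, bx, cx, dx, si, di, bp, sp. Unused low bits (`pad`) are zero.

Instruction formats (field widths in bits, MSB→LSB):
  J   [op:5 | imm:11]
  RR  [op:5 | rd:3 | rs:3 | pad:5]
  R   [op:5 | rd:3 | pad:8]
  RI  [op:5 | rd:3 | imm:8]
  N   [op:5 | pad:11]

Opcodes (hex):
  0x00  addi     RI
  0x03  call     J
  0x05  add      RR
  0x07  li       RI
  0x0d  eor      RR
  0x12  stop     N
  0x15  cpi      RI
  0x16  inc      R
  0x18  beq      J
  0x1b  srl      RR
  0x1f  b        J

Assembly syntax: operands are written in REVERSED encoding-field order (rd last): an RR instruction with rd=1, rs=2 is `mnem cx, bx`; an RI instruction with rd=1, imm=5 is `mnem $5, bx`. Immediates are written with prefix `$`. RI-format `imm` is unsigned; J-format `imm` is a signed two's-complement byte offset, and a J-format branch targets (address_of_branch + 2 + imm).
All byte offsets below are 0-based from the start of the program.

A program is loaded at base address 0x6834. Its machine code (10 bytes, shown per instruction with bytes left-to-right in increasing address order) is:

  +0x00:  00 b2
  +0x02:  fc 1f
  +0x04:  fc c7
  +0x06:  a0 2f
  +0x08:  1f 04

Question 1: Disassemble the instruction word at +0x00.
inc cx

[00] 00 b2 → 0xb200
  opcode bits[15:11]=0x16: inc/R
  [10:8] rd=2 = cx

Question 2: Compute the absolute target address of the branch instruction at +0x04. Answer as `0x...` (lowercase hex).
@+04  little-endian(fc c7) = 0xc7fc
  op=0xc7fc>>11=0x18 ⇒ beq (J)
  [10:0] imm=2044 (s11→-4) = $-4
  target = base 0x6834 + off 0x04 + 2 + imm -4 = 0x6836

0x6836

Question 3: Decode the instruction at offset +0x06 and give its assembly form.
add di, sp

+0x06: a0 2f ⇒ word 0x2fa0 (little)
  op=0x2fa0>>11=0x5 ⇒ add (RR)
  [10:8] rd=7 = sp
  [7:5] rs=5 = di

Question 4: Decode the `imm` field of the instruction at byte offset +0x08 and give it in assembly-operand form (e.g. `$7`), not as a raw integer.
$31

+0x08: 1f 04 ⇒ word 0x041f (little)
  top 5b → 0x0 → addi [RI]
  rd@[10:8]=0x4 ⇒ si
  imm@[7:0]=0x1f ⇒ $31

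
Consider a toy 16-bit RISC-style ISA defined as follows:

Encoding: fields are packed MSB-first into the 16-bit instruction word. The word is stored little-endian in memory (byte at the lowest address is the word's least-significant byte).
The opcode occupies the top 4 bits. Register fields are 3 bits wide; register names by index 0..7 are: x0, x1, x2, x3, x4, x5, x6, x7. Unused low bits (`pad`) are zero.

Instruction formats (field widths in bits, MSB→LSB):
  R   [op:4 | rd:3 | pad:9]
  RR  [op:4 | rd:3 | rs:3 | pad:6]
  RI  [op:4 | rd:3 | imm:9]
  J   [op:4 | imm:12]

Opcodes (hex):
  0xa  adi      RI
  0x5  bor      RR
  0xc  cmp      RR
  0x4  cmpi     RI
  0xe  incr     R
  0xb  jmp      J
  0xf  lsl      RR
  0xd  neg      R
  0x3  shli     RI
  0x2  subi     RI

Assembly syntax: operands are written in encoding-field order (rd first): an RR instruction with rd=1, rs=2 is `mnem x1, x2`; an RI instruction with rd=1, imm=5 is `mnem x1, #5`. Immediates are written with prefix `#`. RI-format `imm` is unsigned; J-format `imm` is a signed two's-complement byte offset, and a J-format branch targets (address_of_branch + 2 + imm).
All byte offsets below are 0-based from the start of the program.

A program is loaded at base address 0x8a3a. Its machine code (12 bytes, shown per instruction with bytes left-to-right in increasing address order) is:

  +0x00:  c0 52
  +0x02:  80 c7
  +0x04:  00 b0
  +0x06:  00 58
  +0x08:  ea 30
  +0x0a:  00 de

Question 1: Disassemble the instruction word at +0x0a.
+0x0a: 00 de ⇒ word 0xde00 (little)
  opcode bits[15:12]=0xd: neg/R
  [11:9] rd=7 = x7

neg x7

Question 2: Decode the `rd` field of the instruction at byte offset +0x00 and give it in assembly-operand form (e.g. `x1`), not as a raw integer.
x1

@+00  little-endian(c0 52) = 0x52c0
  opcode bits[15:12]=0x5: bor/RR
  rd: (w>>9)&0x7=0x1 → x1
  rs: (w>>6)&0x7=0x3 → x3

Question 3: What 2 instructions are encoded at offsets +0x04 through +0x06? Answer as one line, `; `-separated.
jmp #0; bor x4, x0

+0x04: 00 b0 ⇒ word 0xb000 (little)
  top 4b → 0xb → jmp [J]
  imm: (w>>0)&0xfff=0x0 → #0
+0x06: 00 58 ⇒ word 0x5800 (little)
  top 4b → 0x5 → bor [RR]
  rd: (w>>9)&0x7=0x4 → x4
  rs: (w>>6)&0x7=0x0 → x0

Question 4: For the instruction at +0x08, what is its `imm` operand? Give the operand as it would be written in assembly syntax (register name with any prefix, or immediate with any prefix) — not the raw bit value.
#234

+0x08: ea 30 ⇒ word 0x30ea (little)
  top 4b → 0x3 → shli [RI]
  [11:9] rd=0 = x0
  [8:0] imm=234 = #234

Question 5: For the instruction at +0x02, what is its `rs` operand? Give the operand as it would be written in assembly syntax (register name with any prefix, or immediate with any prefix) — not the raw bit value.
x6

+0x02: 80 c7 ⇒ word 0xc780 (little)
  top 4b → 0xc → cmp [RR]
  [11:9] rd=3 = x3
  [8:6] rs=6 = x6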